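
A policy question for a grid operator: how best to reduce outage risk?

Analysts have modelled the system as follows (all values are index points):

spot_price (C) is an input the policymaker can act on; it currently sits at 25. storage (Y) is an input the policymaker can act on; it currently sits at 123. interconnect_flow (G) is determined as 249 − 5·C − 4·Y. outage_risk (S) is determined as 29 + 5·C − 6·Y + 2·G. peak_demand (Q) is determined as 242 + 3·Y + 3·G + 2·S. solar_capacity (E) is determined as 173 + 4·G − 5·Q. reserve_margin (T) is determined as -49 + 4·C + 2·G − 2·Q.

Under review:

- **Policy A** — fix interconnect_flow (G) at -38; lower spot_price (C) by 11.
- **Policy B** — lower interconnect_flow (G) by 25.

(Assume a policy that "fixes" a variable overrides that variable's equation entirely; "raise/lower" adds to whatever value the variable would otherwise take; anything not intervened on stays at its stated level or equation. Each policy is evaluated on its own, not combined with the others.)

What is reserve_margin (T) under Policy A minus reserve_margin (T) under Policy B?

Policy A (G := -38, C − 11):
  C = 25 − 11 = 14
  Y = 123
  G = -38
  S = 29 + 5·14 − 6·123 + 2·(-38) = -715
  Q = 242 + 3·123 + 3·(-38) + 2·(-715) = -933
  T = -49 + 4·14 + 2·(-38) − 2·(-933) = 1797
Policy B (G − 25):
  C = 25
  Y = 123
  G = 249 − 5·25 − 4·123 (−25 from intervention) = -393
  S = 29 + 5·25 − 6·123 + 2·(-393) = -1370
  Q = 242 + 3·123 + 3·(-393) + 2·(-1370) = -3308
  T = -49 + 4·25 + 2·(-393) − 2·(-3308) = 5881
T: 1797 − 5881 = -4084

-4084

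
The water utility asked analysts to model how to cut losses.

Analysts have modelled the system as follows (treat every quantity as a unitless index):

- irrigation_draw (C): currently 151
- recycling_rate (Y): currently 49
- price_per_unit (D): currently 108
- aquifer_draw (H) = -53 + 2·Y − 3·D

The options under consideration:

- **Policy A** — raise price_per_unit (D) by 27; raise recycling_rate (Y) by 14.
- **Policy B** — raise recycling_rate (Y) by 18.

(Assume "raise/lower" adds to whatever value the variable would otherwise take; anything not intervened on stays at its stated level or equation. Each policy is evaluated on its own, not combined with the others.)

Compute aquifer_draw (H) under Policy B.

-243

Policy B (Y + 18):
  Y = 49 + 18 = 67
  D = 108
  H = -53 + 2·67 − 3·108 = -243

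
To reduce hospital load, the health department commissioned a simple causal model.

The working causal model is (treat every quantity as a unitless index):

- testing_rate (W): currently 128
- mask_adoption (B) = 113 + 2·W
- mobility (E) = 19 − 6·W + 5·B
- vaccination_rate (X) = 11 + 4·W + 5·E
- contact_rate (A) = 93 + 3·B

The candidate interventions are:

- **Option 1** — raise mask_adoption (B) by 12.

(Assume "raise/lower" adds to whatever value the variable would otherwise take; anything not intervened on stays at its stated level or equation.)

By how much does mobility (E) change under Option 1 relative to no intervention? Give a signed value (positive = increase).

Baseline:
  W = 128
  B = 113 + 2·128 = 369
  E = 19 − 6·128 + 5·369 = 1096
Option 1 (B + 12):
  W = 128
  B = 113 + 2·128 (+12 from intervention) = 381
  E = 19 − 6·128 + 5·381 = 1156
Change in E: 1156 − 1096 = 60

60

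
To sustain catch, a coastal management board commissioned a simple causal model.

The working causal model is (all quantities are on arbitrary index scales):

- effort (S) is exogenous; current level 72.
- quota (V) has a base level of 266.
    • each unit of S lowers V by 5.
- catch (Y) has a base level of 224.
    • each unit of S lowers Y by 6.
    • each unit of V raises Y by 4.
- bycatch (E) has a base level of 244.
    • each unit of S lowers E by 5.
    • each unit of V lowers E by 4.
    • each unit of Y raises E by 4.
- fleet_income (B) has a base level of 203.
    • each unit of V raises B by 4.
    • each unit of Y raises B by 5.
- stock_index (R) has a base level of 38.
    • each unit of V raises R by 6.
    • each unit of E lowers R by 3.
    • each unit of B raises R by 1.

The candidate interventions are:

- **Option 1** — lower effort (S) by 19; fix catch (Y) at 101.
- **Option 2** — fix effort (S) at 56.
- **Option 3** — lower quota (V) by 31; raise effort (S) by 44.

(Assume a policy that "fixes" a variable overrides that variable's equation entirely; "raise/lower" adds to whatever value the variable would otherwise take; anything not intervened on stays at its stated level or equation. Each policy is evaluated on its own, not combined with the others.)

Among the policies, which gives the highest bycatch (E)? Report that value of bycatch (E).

379

Option 1 (S − 19, Y := 101):
  S = 72 − 19 = 53
  V = 266 − 5·53 = 1
  Y = 101
  E = 244 − 5·53 − 4·1 + 4·101 = 379
Option 2 (S := 56):
  S = 56
  V = 266 − 5·56 = -14
  Y = 224 − 6·56 + 4·(-14) = -168
  E = 244 − 5·56 − 4·(-14) + 4·(-168) = -652
Option 3 (V − 31, S + 44):
  S = 72 + 44 = 116
  V = 266 − 5·116 (−31 from intervention) = -345
  Y = 224 − 6·116 + 4·(-345) = -1852
  E = 244 − 5·116 − 4·(-345) + 4·(-1852) = -6364
Comparing — Option 1: E=379, Option 2: E=-652, Option 3: E=-6364. Highest is 379 (Option 1).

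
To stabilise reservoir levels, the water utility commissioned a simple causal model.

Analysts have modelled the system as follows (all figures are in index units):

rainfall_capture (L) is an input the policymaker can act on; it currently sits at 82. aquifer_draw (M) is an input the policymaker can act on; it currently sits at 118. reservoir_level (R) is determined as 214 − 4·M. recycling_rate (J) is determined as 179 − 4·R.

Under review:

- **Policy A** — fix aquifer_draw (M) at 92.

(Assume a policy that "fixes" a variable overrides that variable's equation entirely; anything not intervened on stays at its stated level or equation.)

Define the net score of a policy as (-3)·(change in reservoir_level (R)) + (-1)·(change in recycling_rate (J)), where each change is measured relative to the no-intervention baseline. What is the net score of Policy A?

Baseline:
  M = 118
  R = 214 − 4·118 = -258
  J = 179 − 4·(-258) = 1211
Policy A (M := 92):
  M = 92
  R = 214 − 4·92 = -154
  J = 179 − 4·(-154) = 795
ΔR = -154 − (-258) = 104; ΔJ = 795 − 1211 = -416
Score = (-3)·104 + (-1)·(-416) = 104

104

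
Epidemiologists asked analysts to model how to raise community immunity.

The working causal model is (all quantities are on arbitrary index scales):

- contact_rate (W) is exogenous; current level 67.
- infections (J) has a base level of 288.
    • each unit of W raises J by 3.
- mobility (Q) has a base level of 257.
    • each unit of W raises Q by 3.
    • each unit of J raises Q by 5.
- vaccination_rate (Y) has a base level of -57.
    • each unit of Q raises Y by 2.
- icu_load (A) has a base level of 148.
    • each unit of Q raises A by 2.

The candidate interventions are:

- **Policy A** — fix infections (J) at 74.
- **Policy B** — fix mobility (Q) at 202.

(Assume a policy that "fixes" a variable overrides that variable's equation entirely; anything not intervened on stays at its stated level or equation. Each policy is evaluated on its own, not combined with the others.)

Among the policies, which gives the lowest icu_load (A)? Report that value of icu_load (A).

Policy A (J := 74):
  W = 67
  J = 74
  Q = 257 + 3·67 + 5·74 = 828
  A = 148 + 2·828 = 1804
Policy B (Q := 202):
  W = 67
  J = 288 + 3·67 = 489
  Q = 202
  A = 148 + 2·202 = 552
Comparing — Policy A: A=1804, Policy B: A=552. Lowest is 552 (Policy B).

552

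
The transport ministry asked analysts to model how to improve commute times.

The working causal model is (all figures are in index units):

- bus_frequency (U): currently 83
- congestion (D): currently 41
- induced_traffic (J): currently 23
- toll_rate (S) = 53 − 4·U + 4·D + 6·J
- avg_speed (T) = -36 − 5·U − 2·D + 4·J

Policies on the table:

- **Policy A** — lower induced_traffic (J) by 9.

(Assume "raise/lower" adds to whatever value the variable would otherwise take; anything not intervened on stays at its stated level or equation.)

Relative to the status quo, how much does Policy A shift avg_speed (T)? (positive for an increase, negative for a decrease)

Baseline:
  U = 83
  D = 41
  J = 23
  T = -36 − 5·83 − 2·41 + 4·23 = -441
Policy A (J − 9):
  U = 83
  D = 41
  J = 23 − 9 = 14
  T = -36 − 5·83 − 2·41 + 4·14 = -477
Change in T: -477 − (-441) = -36

-36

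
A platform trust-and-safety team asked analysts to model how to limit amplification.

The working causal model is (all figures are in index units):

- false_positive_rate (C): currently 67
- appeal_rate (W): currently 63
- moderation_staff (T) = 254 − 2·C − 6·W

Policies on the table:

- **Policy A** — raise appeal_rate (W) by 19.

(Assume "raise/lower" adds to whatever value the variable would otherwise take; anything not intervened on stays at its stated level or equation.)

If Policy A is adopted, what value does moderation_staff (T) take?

Policy A (W + 19):
  C = 67
  W = 63 + 19 = 82
  T = 254 − 2·67 − 6·82 = -372

-372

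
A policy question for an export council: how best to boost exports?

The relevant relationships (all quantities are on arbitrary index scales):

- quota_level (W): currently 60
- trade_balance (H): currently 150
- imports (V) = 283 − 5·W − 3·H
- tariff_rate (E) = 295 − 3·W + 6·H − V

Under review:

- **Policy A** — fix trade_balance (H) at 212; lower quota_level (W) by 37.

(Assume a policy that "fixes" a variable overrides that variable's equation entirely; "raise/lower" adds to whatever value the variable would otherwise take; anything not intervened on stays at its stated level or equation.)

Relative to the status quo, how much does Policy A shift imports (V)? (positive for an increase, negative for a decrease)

Baseline:
  W = 60
  H = 150
  V = 283 − 5·60 − 3·150 = -467
Policy A (H := 212, W − 37):
  W = 60 − 37 = 23
  H = 212
  V = 283 − 5·23 − 3·212 = -468
Change in V: -468 − (-467) = -1

-1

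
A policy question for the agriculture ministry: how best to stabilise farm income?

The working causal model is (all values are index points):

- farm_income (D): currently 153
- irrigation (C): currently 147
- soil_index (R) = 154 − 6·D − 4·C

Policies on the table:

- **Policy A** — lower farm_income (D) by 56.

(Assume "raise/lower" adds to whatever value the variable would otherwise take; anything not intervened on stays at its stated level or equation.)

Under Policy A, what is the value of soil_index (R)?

-1016

Policy A (D − 56):
  D = 153 − 56 = 97
  C = 147
  R = 154 − 6·97 − 4·147 = -1016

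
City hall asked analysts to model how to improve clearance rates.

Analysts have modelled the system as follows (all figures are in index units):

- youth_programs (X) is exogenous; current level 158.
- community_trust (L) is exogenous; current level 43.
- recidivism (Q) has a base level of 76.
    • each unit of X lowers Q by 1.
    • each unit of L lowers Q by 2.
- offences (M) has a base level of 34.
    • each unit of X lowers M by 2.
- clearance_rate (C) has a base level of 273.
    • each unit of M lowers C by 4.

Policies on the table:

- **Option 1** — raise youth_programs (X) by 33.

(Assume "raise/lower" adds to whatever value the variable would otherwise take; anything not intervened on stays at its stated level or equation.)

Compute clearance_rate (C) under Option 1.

Option 1 (X + 33):
  X = 158 + 33 = 191
  M = 34 − 2·191 = -348
  C = 273 − 4·(-348) = 1665

1665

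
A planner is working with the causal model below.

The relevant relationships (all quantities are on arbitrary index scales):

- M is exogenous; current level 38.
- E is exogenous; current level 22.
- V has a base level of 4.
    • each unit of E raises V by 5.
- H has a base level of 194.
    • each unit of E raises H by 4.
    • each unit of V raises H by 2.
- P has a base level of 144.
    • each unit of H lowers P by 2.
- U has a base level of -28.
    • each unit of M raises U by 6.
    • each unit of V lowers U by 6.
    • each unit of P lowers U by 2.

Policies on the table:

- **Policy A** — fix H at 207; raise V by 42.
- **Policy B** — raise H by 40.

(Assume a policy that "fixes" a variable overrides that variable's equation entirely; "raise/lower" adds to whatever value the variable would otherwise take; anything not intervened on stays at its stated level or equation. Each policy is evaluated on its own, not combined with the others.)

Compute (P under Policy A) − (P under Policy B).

Policy A (H := 207, V + 42):
  E = 22
  V = 4 + 5·22 (+42 from intervention) = 156
  H = 207
  P = 144 − 2·207 = -270
Policy B (H + 40):
  E = 22
  V = 4 + 5·22 = 114
  H = 194 + 4·22 + 2·114 (+40 from intervention) = 550
  P = 144 − 2·550 = -956
P: -270 − (-956) = 686

686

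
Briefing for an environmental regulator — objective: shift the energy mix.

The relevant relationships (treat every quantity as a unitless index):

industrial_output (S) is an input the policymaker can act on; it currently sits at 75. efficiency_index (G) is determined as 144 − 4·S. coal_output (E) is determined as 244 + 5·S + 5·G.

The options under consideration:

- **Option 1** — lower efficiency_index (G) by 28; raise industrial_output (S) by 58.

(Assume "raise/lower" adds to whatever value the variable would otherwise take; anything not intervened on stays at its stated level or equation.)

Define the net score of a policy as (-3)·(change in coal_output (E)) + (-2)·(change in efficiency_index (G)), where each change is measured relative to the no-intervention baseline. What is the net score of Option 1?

Baseline:
  S = 75
  G = 144 − 4·75 = -156
  E = 244 + 5·75 + 5·(-156) = -161
Option 1 (G − 28, S + 58):
  S = 75 + 58 = 133
  G = 144 − 4·133 (−28 from intervention) = -416
  E = 244 + 5·133 + 5·(-416) = -1171
ΔE = -1171 − (-161) = -1010; ΔG = -416 − (-156) = -260
Score = (-3)·(-1010) + (-2)·(-260) = 3550

3550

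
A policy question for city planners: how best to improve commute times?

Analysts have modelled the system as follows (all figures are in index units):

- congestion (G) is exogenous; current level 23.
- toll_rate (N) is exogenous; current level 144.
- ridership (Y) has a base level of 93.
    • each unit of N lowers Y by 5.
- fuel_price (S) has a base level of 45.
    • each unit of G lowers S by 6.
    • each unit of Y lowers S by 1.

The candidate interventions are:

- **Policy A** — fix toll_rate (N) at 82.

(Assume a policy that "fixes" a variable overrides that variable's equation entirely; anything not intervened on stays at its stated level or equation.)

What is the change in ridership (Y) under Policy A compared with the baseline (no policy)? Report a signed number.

Baseline:
  N = 144
  Y = 93 − 5·144 = -627
Policy A (N := 82):
  N = 82
  Y = 93 − 5·82 = -317
Change in Y: -317 − (-627) = 310

310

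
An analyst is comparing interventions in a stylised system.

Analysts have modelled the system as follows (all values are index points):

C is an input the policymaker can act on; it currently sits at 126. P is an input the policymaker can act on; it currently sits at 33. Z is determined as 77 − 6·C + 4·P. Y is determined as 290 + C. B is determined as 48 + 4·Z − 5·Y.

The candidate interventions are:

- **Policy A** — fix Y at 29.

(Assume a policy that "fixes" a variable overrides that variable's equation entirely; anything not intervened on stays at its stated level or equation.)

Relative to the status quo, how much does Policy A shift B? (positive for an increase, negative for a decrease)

Baseline:
  C = 126
  P = 33
  Z = 77 − 6·126 + 4·33 = -547
  Y = 290 + 126 = 416
  B = 48 + 4·(-547) − 5·416 = -4220
Policy A (Y := 29):
  C = 126
  P = 33
  Z = 77 − 6·126 + 4·33 = -547
  Y = 29
  B = 48 + 4·(-547) − 5·29 = -2285
Change in B: -2285 − (-4220) = 1935

1935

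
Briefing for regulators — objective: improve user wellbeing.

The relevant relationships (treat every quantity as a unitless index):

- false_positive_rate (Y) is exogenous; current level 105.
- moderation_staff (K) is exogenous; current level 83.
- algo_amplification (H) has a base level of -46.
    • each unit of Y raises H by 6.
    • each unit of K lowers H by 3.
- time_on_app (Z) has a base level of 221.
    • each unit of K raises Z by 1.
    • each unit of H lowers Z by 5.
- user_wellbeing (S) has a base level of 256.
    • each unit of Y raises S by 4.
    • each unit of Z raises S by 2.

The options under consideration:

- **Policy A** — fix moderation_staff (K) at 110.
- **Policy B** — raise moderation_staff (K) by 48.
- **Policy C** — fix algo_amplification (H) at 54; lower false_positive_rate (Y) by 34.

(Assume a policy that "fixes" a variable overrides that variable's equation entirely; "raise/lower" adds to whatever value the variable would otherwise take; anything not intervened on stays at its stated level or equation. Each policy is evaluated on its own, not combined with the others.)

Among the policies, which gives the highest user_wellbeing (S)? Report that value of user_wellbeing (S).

608

Policy A (K := 110):
  Y = 105
  K = 110
  H = -46 + 6·105 − 3·110 = 254
  Z = 221 + 110 − 5·254 = -939
  S = 256 + 4·105 + 2·(-939) = -1202
Policy B (K + 48):
  Y = 105
  K = 83 + 48 = 131
  H = -46 + 6·105 − 3·131 = 191
  Z = 221 + 131 − 5·191 = -603
  S = 256 + 4·105 + 2·(-603) = -530
Policy C (H := 54, Y − 34):
  Y = 105 − 34 = 71
  K = 83
  H = 54
  Z = 221 + 83 − 5·54 = 34
  S = 256 + 4·71 + 2·34 = 608
Comparing — Policy A: S=-1202, Policy B: S=-530, Policy C: S=608. Highest is 608 (Policy C).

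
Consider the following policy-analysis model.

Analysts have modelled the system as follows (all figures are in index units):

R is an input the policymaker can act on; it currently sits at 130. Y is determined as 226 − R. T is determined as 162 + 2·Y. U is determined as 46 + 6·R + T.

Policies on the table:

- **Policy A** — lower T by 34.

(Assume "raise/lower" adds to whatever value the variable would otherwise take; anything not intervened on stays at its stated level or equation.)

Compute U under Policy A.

1146

Policy A (T − 34):
  R = 130
  Y = 226 − 130 = 96
  T = 162 + 2·96 (−34 from intervention) = 320
  U = 46 + 6·130 + 320 = 1146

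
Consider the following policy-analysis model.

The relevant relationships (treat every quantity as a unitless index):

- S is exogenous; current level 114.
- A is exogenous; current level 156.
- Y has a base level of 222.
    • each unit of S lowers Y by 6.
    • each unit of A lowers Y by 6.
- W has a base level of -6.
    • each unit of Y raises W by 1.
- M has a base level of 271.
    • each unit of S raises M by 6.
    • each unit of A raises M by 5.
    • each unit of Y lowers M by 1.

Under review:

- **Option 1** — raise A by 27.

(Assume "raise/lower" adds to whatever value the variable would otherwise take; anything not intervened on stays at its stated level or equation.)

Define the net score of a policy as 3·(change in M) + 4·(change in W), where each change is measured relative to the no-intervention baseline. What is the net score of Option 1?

Baseline:
  S = 114
  A = 156
  Y = 222 − 6·114 − 6·156 = -1398
  W = -6 + (-1398) = -1404
  M = 271 + 6·114 + 5·156 − (-1398) = 3133
Option 1 (A + 27):
  S = 114
  A = 156 + 27 = 183
  Y = 222 − 6·114 − 6·183 = -1560
  W = -6 + (-1560) = -1566
  M = 271 + 6·114 + 5·183 − (-1560) = 3430
ΔM = 3430 − 3133 = 297; ΔW = -1566 − (-1404) = -162
Score = 3·297 + 4·(-162) = 243

243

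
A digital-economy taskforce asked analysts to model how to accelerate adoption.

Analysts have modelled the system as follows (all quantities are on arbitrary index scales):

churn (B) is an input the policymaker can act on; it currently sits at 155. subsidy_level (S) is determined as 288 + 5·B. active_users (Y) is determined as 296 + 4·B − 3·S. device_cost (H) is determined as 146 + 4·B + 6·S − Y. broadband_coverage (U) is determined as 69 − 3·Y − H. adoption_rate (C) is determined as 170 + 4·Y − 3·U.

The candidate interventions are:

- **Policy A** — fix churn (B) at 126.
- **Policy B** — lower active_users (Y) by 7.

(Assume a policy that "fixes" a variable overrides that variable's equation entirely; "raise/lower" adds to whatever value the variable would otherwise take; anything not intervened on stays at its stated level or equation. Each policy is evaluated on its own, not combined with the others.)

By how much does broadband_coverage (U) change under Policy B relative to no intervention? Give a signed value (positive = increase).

Baseline:
  B = 155
  S = 288 + 5·155 = 1063
  Y = 296 + 4·155 − 3·1063 = -2273
  H = 146 + 4·155 + 6·1063 − (-2273) = 9417
  U = 69 − 3·(-2273) − 9417 = -2529
Policy B (Y − 7):
  B = 155
  S = 288 + 5·155 = 1063
  Y = 296 + 4·155 − 3·1063 (−7 from intervention) = -2280
  H = 146 + 4·155 + 6·1063 − (-2280) = 9424
  U = 69 − 3·(-2280) − 9424 = -2515
Change in U: -2515 − (-2529) = 14

14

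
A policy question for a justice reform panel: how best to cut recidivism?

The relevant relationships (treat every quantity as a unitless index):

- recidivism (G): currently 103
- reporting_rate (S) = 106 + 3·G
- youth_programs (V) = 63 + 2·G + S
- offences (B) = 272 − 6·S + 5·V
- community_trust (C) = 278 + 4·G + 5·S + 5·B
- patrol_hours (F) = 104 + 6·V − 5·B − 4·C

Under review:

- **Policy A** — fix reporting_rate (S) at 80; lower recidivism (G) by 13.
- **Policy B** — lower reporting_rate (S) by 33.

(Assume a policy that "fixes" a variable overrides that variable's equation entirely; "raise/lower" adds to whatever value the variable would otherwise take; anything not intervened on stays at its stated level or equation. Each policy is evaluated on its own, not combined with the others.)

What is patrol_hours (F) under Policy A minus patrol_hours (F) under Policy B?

Policy A (S := 80, G − 13):
  G = 103 − 13 = 90
  S = 80
  V = 63 + 2·90 + 80 = 323
  B = 272 − 6·80 + 5·323 = 1407
  C = 278 + 4·90 + 5·80 + 5·1407 = 8073
  F = 104 + 6·323 − 5·1407 − 4·8073 = -37285
Policy B (S − 33):
  G = 103
  S = 106 + 3·103 (−33 from intervention) = 382
  V = 63 + 2·103 + 382 = 651
  B = 272 − 6·382 + 5·651 = 1235
  C = 278 + 4·103 + 5·382 + 5·1235 = 8775
  F = 104 + 6·651 − 5·1235 − 4·8775 = -37265
F: -37285 − (-37265) = -20

-20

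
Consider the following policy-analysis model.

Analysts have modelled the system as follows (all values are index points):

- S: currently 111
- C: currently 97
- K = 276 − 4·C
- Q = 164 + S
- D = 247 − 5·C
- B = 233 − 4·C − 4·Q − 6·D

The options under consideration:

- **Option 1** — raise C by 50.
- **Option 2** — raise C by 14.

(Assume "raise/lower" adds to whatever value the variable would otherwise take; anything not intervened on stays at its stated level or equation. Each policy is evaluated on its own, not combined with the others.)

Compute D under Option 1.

Option 1 (C + 50):
  C = 97 + 50 = 147
  D = 247 − 5·147 = -488

-488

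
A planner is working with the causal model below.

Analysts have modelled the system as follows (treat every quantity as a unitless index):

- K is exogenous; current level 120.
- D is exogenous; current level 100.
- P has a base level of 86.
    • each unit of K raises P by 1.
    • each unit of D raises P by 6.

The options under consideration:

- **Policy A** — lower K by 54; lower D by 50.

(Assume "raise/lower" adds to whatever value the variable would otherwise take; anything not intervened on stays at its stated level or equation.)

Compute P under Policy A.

Policy A (K − 54, D − 50):
  K = 120 − 54 = 66
  D = 100 − 50 = 50
  P = 86 + 66 + 6·50 = 452

452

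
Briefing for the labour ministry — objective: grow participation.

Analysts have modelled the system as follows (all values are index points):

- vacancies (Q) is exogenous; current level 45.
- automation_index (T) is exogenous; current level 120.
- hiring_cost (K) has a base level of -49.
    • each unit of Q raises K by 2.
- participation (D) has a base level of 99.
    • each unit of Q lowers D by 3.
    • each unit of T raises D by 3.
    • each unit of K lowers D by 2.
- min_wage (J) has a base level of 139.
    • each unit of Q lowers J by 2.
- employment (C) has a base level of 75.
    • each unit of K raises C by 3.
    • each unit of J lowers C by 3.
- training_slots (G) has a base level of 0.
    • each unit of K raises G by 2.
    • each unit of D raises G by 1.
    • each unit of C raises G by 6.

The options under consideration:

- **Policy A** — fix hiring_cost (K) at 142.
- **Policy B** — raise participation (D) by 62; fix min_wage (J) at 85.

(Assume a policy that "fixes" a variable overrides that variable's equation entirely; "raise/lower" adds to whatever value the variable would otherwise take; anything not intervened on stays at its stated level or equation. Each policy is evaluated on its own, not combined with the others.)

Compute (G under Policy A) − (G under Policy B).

Policy A (K := 142):
  Q = 45
  T = 120
  K = 142
  D = 99 − 3·45 + 3·120 − 2·142 = 40
  J = 139 − 2·45 = 49
  C = 75 + 3·142 − 3·49 = 354
  G = 0 + 2·142 + 40 + 6·354 = 2448
Policy B (D + 62, J := 85):
  Q = 45
  T = 120
  K = -49 + 2·45 = 41
  D = 99 − 3·45 + 3·120 − 2·41 (+62 from intervention) = 304
  J = 85
  C = 75 + 3·41 − 3·85 = -57
  G = 0 + 2·41 + 304 + 6·(-57) = 44
G: 2448 − 44 = 2404

2404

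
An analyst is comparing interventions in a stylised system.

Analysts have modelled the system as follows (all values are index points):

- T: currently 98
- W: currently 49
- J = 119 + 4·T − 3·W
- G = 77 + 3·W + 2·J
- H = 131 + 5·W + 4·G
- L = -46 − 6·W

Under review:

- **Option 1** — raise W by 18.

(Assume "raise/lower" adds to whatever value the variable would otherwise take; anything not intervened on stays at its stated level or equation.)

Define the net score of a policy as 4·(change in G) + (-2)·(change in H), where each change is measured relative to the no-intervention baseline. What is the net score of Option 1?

36

Baseline:
  T = 98
  W = 49
  J = 119 + 4·98 − 3·49 = 364
  G = 77 + 3·49 + 2·364 = 952
  H = 131 + 5·49 + 4·952 = 4184
Option 1 (W + 18):
  T = 98
  W = 49 + 18 = 67
  J = 119 + 4·98 − 3·67 = 310
  G = 77 + 3·67 + 2·310 = 898
  H = 131 + 5·67 + 4·898 = 4058
ΔG = 898 − 952 = -54; ΔH = 4058 − 4184 = -126
Score = 4·(-54) + (-2)·(-126) = 36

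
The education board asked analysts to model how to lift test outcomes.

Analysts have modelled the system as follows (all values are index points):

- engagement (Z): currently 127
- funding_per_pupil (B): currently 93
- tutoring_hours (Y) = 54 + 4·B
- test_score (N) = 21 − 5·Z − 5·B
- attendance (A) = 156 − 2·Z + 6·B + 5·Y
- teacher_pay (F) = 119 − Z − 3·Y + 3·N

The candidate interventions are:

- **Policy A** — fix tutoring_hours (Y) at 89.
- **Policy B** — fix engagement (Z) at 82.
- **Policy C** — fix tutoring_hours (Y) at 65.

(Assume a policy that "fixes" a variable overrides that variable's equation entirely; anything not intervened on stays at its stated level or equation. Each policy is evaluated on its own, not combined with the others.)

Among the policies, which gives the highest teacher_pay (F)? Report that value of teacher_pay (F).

Policy A (Y := 89):
  Z = 127
  B = 93
  Y = 89
  N = 21 − 5·127 − 5·93 = -1079
  F = 119 − 127 − 3·89 + 3·(-1079) = -3512
Policy B (Z := 82):
  Z = 82
  B = 93
  Y = 54 + 4·93 = 426
  N = 21 − 5·82 − 5·93 = -854
  F = 119 − 82 − 3·426 + 3·(-854) = -3803
Policy C (Y := 65):
  Z = 127
  B = 93
  Y = 65
  N = 21 − 5·127 − 5·93 = -1079
  F = 119 − 127 − 3·65 + 3·(-1079) = -3440
Comparing — Policy A: F=-3512, Policy B: F=-3803, Policy C: F=-3440. Highest is -3440 (Policy C).

-3440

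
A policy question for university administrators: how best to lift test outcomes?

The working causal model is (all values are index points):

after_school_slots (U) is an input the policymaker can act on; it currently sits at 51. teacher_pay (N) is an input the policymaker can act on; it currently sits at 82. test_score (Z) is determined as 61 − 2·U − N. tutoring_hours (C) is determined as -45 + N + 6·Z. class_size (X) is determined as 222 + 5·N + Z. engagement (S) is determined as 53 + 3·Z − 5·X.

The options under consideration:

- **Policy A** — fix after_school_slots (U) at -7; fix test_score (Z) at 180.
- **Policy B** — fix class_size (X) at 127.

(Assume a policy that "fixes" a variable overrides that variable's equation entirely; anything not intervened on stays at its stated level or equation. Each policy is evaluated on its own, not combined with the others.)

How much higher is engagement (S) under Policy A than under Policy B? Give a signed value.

-2516

Policy A (U := -7, Z := 180):
  U = -7
  N = 82
  Z = 180
  X = 222 + 5·82 + 180 = 812
  S = 53 + 3·180 − 5·812 = -3467
Policy B (X := 127):
  U = 51
  N = 82
  Z = 61 − 2·51 − 82 = -123
  X = 127
  S = 53 + 3·(-123) − 5·127 = -951
S: -3467 − (-951) = -2516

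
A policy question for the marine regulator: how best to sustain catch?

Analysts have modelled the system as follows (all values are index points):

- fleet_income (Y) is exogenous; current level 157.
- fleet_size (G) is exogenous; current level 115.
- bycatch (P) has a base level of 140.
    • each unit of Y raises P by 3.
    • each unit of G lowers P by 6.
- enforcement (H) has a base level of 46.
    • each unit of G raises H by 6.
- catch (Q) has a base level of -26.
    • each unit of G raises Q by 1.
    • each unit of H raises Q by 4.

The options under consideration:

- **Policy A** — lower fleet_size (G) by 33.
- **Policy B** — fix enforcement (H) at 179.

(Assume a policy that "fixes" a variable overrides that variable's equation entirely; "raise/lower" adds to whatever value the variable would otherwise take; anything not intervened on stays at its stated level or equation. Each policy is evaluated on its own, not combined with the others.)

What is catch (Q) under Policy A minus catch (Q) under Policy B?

Policy A (G − 33):
  G = 115 − 33 = 82
  H = 46 + 6·82 = 538
  Q = -26 + 82 + 4·538 = 2208
Policy B (H := 179):
  G = 115
  H = 179
  Q = -26 + 115 + 4·179 = 805
Q: 2208 − 805 = 1403

1403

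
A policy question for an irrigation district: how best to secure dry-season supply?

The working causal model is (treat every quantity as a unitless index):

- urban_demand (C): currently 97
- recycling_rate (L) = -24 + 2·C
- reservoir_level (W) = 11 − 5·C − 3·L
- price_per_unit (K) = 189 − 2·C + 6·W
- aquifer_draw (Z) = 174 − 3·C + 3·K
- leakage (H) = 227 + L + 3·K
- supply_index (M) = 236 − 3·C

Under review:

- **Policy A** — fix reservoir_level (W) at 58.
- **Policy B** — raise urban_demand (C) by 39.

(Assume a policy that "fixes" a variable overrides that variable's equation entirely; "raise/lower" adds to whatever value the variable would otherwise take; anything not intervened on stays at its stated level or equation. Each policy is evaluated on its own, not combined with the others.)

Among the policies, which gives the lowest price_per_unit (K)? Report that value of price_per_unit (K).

-8561

Policy A (W := 58):
  C = 97
  L = -24 + 2·97 = 170
  W = 58
  K = 189 − 2·97 + 6·58 = 343
Policy B (C + 39):
  C = 97 + 39 = 136
  L = -24 + 2·136 = 248
  W = 11 − 5·136 − 3·248 = -1413
  K = 189 − 2·136 + 6·(-1413) = -8561
Comparing — Policy A: K=343, Policy B: K=-8561. Lowest is -8561 (Policy B).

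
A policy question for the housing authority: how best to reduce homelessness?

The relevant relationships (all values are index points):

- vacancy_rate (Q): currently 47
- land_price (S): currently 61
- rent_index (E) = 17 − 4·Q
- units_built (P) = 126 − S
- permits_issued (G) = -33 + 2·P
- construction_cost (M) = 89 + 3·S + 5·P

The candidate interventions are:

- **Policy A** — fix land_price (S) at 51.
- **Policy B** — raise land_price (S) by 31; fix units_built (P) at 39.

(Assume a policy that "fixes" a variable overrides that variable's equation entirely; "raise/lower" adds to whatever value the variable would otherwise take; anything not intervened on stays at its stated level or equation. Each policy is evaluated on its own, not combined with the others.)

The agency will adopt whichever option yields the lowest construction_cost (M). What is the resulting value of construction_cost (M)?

560

Policy A (S := 51):
  S = 51
  P = 126 − 51 = 75
  M = 89 + 3·51 + 5·75 = 617
Policy B (S + 31, P := 39):
  S = 61 + 31 = 92
  P = 39
  M = 89 + 3·92 + 5·39 = 560
Comparing — Policy A: M=617, Policy B: M=560. Lowest is 560 (Policy B).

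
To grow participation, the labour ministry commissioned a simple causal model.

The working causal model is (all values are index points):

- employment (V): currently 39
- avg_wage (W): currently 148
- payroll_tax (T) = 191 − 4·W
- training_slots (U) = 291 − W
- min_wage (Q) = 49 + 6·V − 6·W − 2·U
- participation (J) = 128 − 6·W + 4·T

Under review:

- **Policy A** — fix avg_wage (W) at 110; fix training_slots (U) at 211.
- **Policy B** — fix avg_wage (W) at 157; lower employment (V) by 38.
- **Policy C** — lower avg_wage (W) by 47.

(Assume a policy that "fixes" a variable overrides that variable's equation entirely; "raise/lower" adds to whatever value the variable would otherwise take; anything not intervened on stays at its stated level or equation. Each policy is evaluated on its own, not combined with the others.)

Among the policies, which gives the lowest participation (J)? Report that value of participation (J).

-2562

Policy A (W := 110, U := 211):
  W = 110
  T = 191 − 4·110 = -249
  J = 128 − 6·110 + 4·(-249) = -1528
Policy B (W := 157, V − 38):
  W = 157
  T = 191 − 4·157 = -437
  J = 128 − 6·157 + 4·(-437) = -2562
Policy C (W − 47):
  W = 148 − 47 = 101
  T = 191 − 4·101 = -213
  J = 128 − 6·101 + 4·(-213) = -1330
Comparing — Policy A: J=-1528, Policy B: J=-2562, Policy C: J=-1330. Lowest is -2562 (Policy B).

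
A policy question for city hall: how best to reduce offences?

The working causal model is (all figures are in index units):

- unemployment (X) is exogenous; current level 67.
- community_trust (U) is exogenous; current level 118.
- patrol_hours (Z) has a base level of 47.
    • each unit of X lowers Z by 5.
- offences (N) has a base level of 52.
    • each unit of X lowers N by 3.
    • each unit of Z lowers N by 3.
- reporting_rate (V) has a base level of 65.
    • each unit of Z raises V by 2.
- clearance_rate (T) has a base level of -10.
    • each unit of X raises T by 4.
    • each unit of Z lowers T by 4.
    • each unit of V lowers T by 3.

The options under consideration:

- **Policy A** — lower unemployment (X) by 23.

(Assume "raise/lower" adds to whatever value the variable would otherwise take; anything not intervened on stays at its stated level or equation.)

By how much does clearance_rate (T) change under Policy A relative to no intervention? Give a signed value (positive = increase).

Baseline:
  X = 67
  Z = 47 − 5·67 = -288
  V = 65 + 2·(-288) = -511
  T = -10 + 4·67 − 4·(-288) − 3·(-511) = 2943
Policy A (X − 23):
  X = 67 − 23 = 44
  Z = 47 − 5·44 = -173
  V = 65 + 2·(-173) = -281
  T = -10 + 4·44 − 4·(-173) − 3·(-281) = 1701
Change in T: 1701 − 2943 = -1242

-1242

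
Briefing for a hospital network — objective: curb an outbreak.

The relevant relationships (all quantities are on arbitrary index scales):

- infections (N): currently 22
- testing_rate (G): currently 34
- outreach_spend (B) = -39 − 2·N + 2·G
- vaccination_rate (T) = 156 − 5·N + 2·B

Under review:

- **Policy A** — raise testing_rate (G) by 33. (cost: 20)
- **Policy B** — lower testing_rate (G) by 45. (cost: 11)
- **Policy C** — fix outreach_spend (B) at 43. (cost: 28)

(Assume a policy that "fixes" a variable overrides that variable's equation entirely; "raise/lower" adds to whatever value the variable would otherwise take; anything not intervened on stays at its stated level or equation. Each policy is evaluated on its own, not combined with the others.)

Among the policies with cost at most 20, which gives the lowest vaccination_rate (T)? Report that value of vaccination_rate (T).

-164

Policy A (G + 33):
  N = 22
  G = 34 + 33 = 67
  B = -39 − 2·22 + 2·67 = 51
  T = 156 − 5·22 + 2·51 = 148
Policy B (G − 45):
  N = 22
  G = 34 − 45 = -11
  B = -39 − 2·22 + 2·(-11) = -105
  T = 156 − 5·22 + 2·(-105) = -164
Comparing — Policy A: T=148, Policy B: T=-164. Lowest is -164 (Policy B).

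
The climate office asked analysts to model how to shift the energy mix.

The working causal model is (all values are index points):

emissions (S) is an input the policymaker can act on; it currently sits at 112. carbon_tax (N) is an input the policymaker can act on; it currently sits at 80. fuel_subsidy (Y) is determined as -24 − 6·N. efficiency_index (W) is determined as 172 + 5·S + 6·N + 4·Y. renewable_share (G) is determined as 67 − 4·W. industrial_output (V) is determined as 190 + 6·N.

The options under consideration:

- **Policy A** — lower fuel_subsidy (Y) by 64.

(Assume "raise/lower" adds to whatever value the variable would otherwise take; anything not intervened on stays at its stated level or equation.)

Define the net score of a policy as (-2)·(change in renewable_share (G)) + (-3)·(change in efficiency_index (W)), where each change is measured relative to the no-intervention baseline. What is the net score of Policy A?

Baseline:
  S = 112
  N = 80
  Y = -24 − 6·80 = -504
  W = 172 + 5·112 + 6·80 + 4·(-504) = -804
  G = 67 − 4·(-804) = 3283
Policy A (Y − 64):
  S = 112
  N = 80
  Y = -24 − 6·80 (−64 from intervention) = -568
  W = 172 + 5·112 + 6·80 + 4·(-568) = -1060
  G = 67 − 4·(-1060) = 4307
ΔG = 4307 − 3283 = 1024; ΔW = -1060 − (-804) = -256
Score = (-2)·1024 + (-3)·(-256) = -1280

-1280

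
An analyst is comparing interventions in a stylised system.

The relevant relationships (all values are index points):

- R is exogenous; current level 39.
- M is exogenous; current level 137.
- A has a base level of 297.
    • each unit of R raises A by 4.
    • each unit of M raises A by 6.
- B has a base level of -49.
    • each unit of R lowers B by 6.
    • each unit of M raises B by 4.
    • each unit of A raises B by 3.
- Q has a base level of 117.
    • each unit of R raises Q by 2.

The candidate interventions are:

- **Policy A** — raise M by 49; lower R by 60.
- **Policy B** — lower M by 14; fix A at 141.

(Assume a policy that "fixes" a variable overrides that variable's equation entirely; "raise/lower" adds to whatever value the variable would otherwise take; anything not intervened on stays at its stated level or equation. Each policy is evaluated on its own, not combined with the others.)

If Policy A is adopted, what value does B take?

4808

Policy A (M + 49, R − 60):
  R = 39 − 60 = -21
  M = 137 + 49 = 186
  A = 297 + 4·(-21) + 6·186 = 1329
  B = -49 − 6·(-21) + 4·186 + 3·1329 = 4808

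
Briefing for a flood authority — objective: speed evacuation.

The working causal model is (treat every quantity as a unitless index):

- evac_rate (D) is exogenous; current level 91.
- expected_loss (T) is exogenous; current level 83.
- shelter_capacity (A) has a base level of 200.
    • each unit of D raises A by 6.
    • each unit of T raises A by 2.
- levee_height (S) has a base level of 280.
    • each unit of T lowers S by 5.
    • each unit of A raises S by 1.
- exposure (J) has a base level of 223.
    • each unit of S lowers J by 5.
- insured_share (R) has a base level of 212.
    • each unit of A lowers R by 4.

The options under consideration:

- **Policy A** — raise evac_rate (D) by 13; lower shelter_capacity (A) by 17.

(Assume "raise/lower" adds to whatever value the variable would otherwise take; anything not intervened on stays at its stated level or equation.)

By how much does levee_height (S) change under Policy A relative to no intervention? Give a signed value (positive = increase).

61

Baseline:
  D = 91
  T = 83
  A = 200 + 6·91 + 2·83 = 912
  S = 280 − 5·83 + 912 = 777
Policy A (D + 13, A − 17):
  D = 91 + 13 = 104
  T = 83
  A = 200 + 6·104 + 2·83 (−17 from intervention) = 973
  S = 280 − 5·83 + 973 = 838
Change in S: 838 − 777 = 61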